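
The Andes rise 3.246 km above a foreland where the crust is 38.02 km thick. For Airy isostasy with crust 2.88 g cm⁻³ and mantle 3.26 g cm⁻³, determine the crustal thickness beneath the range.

65.9 km

Root depth r = h ρ_c / (ρ_m − ρ_c) = 3.246 km × 2.88 / 0.38 = 24.6 km.
Total thickness = T + h + r = 38.02 km + 3.246 km + 24.6 km = 65.9 km.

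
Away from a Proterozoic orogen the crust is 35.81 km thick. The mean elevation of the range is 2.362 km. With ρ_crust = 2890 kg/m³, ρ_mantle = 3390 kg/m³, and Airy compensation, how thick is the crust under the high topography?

51.8 km

Root depth r = h ρ_c / (ρ_m − ρ_c) = 2.362 km × 2890 / 500 = 13.65 km.
Total thickness = T + h + r = 35.81 km + 2.362 km + 13.65 km = 51.8 km.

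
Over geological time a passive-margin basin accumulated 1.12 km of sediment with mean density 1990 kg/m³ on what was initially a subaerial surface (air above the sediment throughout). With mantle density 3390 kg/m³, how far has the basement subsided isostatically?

0.657 km

Subaerial load: s = t ρ_sed / ρ_m = 1.12 km × 1990/3390 = 0.657 km.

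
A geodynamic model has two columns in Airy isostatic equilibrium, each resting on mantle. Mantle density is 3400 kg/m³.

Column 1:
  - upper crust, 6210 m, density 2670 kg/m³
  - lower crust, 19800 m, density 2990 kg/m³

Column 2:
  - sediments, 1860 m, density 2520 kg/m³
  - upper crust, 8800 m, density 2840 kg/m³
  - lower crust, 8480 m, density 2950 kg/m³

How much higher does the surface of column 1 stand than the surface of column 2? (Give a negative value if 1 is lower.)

For any compensation level in the mantle, the mantle terms cancel and isostasy reduces to e = (Σt_1 − Σt_2) − (Σ(ρt)_1 − Σ(ρt)_2) / ρ_m.
Σt_1 = 26010 m; Σt_2 = 19140 m; Σ(ρt)_1 = 75782700; Σ(ρt)_2 = 54695200 (in m·kg/m³).
e = (26010 − 19140) − (75782700 − 54695200) / 3400 = 668 m.

668 m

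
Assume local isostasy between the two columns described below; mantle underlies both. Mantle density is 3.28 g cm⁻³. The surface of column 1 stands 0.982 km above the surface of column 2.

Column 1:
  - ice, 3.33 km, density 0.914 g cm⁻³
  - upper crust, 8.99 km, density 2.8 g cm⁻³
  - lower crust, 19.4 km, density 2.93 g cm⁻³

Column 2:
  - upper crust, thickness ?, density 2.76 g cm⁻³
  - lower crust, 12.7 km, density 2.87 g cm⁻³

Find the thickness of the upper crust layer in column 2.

Take the compensation level at the base of the deeper column (depth z_c below the surface of column 1) and equate Σ ρ_i t_i down to z_c; mantle fills any gap and the z_c terms cancel.
Column 1: 3.33×0.914 + 8.99×2.8 + 19.4×2.93 + (z_c − 31.72)×3.28
Column 2: 0.982×0 + x×2.76 + 12.7×2.87 + (z_c − 0.982 − 12.7 − x)×3.28
The z_c×3.28 term appears on both sides and cancels. Collect the known terms of each column as K = Σ(ρt)_known − 3.28 × (depth of known layers): K_1 = 85.05762 − 3.28×31.72 = −18.98398; K_2 = 36.449 − 3.28×(0.982 + 12.7) = −8.42796.
Balance: K_1 = K_2 − x×(3.28 − 2.76), so x = (K_2 − K_1)/(3.28 − 2.76) = 10.556/0.52 = 20.3 km.

20.3 km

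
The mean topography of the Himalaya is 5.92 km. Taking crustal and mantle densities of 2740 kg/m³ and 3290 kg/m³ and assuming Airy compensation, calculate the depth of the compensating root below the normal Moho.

29.5 km

Equating mass per unit area of the two columns: the weight of the topography is balanced by the buoyancy of the root, ρ_c h = (ρ_m − ρ_c) r.
r = h · ρ_c / (ρ_m − ρ_c) = 5.92 km × 2740 / (3290 − 2740) = 29.5 km.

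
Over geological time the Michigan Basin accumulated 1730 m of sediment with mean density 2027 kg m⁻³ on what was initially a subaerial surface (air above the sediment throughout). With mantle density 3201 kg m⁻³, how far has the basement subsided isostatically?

Subaerial load: s = t ρ_sed / ρ_m = 1730 m × 2027/3201 = 1100 m.

1100 m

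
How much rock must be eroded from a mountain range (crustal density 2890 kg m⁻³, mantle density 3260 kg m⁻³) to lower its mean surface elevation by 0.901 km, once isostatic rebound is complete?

Net drop Δ = e − u = e − e ρ_c/ρ_m = e (ρ_m − ρ_c)/ρ_m.
e = Δ ρ_m/(ρ_m − ρ_c) = 0.901 km × 3260/370 = 7.94 km.

7.94 km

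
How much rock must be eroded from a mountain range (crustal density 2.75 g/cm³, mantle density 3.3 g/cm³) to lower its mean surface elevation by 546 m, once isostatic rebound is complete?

3280 m

Net drop Δ = e − u = e − e ρ_c/ρ_m = e (ρ_m − ρ_c)/ρ_m.
e = Δ ρ_m/(ρ_m − ρ_c) = 546 m × 3.3/0.55 = 3280 m.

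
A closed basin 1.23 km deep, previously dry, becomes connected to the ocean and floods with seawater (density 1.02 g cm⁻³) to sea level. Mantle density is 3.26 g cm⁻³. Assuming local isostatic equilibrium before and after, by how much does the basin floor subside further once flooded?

After flooding the water column is d + s deep. Its weight must equal the weight of mantle displaced by the extra subsidence s: (d + s) ρ_w = s ρ_m.
s = d ρ_w / (ρ_m − ρ_w) = 1.23 km × 1.02/(3.26 − 1.02) = 0.56 km.

0.56 km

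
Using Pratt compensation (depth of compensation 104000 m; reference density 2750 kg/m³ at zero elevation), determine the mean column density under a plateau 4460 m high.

2640 kg/m³

Pratt balance: ρ_ref D = ρ (D + h).
ρ = ρ_ref D/(D + h) = 2750 × 104000 m/(104000 m + 4460 m) = 2640 kg/m³.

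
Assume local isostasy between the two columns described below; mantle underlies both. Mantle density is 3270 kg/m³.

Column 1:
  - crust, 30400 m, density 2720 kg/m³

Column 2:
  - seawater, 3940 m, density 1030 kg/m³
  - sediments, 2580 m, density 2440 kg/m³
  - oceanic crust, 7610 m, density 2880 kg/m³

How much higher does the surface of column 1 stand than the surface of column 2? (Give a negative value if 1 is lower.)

852 m

For any compensation level in the mantle, the mantle terms cancel and isostasy reduces to e = (Σt_1 − Σt_2) − (Σ(ρt)_1 − Σ(ρt)_2) / ρ_m.
Σt_1 = 30400 m; Σt_2 = 14130 m; Σ(ρt)_1 = 82688000; Σ(ρt)_2 = 32270200 (in m·kg/m³).
e = (30400 − 14130) − (82688000 − 32270200) / 3270 = 852 m.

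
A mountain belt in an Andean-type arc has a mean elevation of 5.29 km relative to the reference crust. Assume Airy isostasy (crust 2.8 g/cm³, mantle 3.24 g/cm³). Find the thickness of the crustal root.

Balancing pressure at the compensation depth: the weight of the topography is balanced by the buoyancy of the root, ρ_c h = (ρ_m − ρ_c) r.
r = h · ρ_c / (ρ_m − ρ_c) = 5.29 km × 2.8 / (3.24 − 2.8) = 33.7 km.

33.7 km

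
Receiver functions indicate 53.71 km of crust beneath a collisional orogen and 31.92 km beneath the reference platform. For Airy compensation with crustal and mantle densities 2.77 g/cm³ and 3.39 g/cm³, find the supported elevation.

3.99 km

Excess crust Δ = 53.71 km − 31.92 km = 21.79 km, split between elevation h and root r with h + r = Δ.
Airy balance ρ_c h = (ρ_m − ρ_c) r gives r = h ρ_c/(ρ_m − ρ_c), so h (1 + ρ_c/(ρ_m − ρ_c)) = Δ, i.e. h = Δ (ρ_m − ρ_c)/ρ_m.
h = 21.79 km × 0.62/3.39 = 3.99 km.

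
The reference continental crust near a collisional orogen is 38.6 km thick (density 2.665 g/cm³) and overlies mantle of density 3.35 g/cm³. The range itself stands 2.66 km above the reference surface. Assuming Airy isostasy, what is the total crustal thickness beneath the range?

Root depth r = h ρ_c / (ρ_m − ρ_c) = 2.66 km × 2.665 / 0.685 = 10.35 km.
Total thickness = T + h + r = 38.6 km + 2.66 km + 10.35 km = 51.6 km.

51.6 km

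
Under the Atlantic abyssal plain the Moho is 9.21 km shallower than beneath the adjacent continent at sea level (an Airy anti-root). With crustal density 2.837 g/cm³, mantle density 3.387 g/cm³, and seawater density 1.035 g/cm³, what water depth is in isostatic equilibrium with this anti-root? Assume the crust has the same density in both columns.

2.81 km

Replacing a thickness d of crust by seawater at the top must be balanced by replacing crust with mantle at the base: d (ρ_c − ρ_w) = a (ρ_m − ρ_c).
d = a (ρ_m − ρ_c)/(ρ_c − ρ_w) = 9.21 km × 0.55/1.802 = 2.81 km.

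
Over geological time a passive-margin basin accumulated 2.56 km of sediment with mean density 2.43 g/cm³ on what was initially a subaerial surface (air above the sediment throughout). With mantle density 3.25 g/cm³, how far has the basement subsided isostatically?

Subaerial load: s = t ρ_sed / ρ_m = 2.56 km × 2.43/3.25 = 1.91 km.

1.91 km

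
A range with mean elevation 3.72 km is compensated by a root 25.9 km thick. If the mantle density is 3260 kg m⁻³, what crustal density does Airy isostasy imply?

2850 kg m⁻³

ρ_c h = (ρ_m − ρ_c) r → ρ_c (h + r) = ρ_m r → ρ_c = ρ_m r / (h + r).
ρ_c = 3260 × 25.9 km / (3.72 km + 25.9 km) = 2850 kg m⁻³.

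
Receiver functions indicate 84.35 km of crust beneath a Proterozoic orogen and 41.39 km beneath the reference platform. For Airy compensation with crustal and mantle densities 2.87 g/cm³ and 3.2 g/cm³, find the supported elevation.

4.43 km

Excess crust Δ = 84.35 km − 41.39 km = 42.96 km, split between elevation h and root r with h + r = Δ.
Airy balance ρ_c h = (ρ_m − ρ_c) r gives r = h ρ_c/(ρ_m − ρ_c), so h (1 + ρ_c/(ρ_m − ρ_c)) = Δ, i.e. h = Δ (ρ_m − ρ_c)/ρ_m.
h = 42.96 km × 0.33/3.2 = 4.43 km.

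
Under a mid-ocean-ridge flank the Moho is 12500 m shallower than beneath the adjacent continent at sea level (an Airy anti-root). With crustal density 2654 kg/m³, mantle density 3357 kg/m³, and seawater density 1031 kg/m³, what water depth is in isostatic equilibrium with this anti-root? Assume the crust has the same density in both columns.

5410 m

Replacing a thickness d of crust by seawater at the top must be balanced by replacing crust with mantle at the base: d (ρ_c − ρ_w) = a (ρ_m − ρ_c).
d = a (ρ_m − ρ_c)/(ρ_c − ρ_w) = 12500 m × 703/1623 = 5410 m.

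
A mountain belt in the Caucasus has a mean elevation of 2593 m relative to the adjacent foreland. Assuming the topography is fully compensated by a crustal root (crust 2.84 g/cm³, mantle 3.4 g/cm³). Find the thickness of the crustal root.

Balancing pressure at the compensation depth: the weight of the topography is balanced by the buoyancy of the root, ρ_c h = (ρ_m − ρ_c) r.
r = h · ρ_c / (ρ_m − ρ_c) = 2593 m × 2.84 / (3.4 − 2.84) = 13200 m.

13200 m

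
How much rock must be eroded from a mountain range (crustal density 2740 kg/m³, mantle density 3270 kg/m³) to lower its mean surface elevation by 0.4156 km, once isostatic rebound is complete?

Net drop Δ = e − u = e − e ρ_c/ρ_m = e (ρ_m − ρ_c)/ρ_m.
e = Δ ρ_m/(ρ_m − ρ_c) = 0.4156 km × 3270/530 = 2.56 km.

2.56 km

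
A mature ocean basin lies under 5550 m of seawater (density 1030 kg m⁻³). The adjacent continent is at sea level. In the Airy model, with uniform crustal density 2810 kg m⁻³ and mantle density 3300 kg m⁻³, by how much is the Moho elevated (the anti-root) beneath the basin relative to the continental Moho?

In Airy isostatic equilibrium: replacing crust with seawater at the top is compensated by replacing crust with mantle at the base: d (ρ_c − ρ_w) = a (ρ_m − ρ_c).
a = d (ρ_c − ρ_w)/(ρ_m − ρ_c) = 5550 m × 1780/490 = 20200 m.

20200 m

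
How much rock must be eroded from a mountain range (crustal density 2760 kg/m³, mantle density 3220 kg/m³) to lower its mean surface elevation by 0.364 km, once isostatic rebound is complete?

Net drop Δ = e − u = e − e ρ_c/ρ_m = e (ρ_m − ρ_c)/ρ_m.
e = Δ ρ_m/(ρ_m − ρ_c) = 0.364 km × 3220/460 = 2.55 km.

2.55 km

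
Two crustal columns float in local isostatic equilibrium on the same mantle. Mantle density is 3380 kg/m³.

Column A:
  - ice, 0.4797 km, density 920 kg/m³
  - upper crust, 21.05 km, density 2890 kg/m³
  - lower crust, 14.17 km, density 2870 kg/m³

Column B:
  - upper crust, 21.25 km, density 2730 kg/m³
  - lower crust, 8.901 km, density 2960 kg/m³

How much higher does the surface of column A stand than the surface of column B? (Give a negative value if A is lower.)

0.346 km

For any compensation level in the mantle, the mantle terms cancel and isostasy reduces to e = (Σt_A − Σt_B) − (Σ(ρt)_A − Σ(ρt)_B) / ρ_m.
Σt_A = 35.6997 km; Σt_B = 30.151 km; Σ(ρt)_A = 101943.724; Σ(ρt)_B = 84359.46 (in km·kg/m³).
e = (35.6997 − 30.151) − (101943.724 − 84359.46) / 3380 = 0.346 km.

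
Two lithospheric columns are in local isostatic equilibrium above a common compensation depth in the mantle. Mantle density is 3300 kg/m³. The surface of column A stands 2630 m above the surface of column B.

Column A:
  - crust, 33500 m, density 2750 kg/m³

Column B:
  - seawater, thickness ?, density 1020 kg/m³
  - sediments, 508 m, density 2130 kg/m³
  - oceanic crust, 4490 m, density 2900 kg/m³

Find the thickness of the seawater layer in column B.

Take the compensation level at the base of the deeper column (depth z_c below the surface of column A) and equate Σ ρ_i t_i down to z_c; mantle fills any gap and the z_c terms cancel.
Column A: 33500×2750 + (z_c − 33500)×3300
Column B: 2630×0 + x×1020 + 508×2130 + 4490×2900 + (z_c − 2630 − 4998 − x)×3300
The z_c×3300 term appears on both sides and cancels. Collect the known terms of each column as K = Σ(ρt)_known − 3300 × (depth of known layers): K_A = 92125000 − 3300×33500 = −18425000; K_B = 14103040 − 3300×(2630 + 4998) = −11069360.
Balance: K_A = K_B − x×(3300 − 1020), so x = (K_B − K_A)/(3300 − 1020) = 7355640/2280 = 3230 m.

3230 m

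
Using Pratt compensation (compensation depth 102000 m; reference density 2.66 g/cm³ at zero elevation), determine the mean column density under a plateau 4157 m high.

2.56 g/cm³

Pratt balance: ρ_ref D = ρ (D + h).
ρ = ρ_ref D/(D + h) = 2.66 × 102000 m/(102000 m + 4157 m) = 2.56 g/cm³.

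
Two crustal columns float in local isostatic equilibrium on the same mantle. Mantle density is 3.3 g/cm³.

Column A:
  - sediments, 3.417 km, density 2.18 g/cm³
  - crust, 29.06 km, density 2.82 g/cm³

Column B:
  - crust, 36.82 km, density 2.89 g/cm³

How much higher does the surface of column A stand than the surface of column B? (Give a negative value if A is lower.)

For any compensation level in the mantle, the mantle terms cancel and isostasy reduces to e = (Σt_A − Σt_B) − (Σ(ρt)_A − Σ(ρt)_B) / ρ_m.
Σt_A = 32.477 km; Σt_B = 36.82 km; Σ(ρt)_A = 89.39826; Σ(ρt)_B = 106.4098 (in km·g/cm³).
e = (32.477 − 36.82) − (89.39826 − 106.4098) / 3.3 = 0.812 km.

0.812 km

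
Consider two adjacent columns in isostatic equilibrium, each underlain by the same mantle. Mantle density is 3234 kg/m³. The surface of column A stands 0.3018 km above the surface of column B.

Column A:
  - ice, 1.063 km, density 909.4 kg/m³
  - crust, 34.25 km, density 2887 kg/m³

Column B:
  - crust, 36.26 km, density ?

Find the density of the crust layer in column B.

Take the compensation level at the base of the deeper column (depth z_c below the surface of column A) and equate Σ ρ_i t_i down to z_c; mantle fills any gap and the z_c terms cancel.
Column A: 1.063×909.4 + 34.25×2887 + (z_c − 35.313)×3234
Column B: 0.3018×0 + 36.26×ρ + (z_c − 0.3018 − 36.26)×3234
The z_c×3234 term appears on both sides and cancels. Collect the known terms of each column as K = Σ(ρt)_known − 3234 × (depth of known layers): K_A = 99846.4422 − 3234×35.313 = −14355.7998; K_B = 0 − 3234×(0.3018 + 36.26) = −118240.861.
Balance: K_A = K_B + 36.26×ρ, so ρ = (K_A − K_B)/36.26 = 103885/36.26 = 2870 kg/m³.

2870 kg/m³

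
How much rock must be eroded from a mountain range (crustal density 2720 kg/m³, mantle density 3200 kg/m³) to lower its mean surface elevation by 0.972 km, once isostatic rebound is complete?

6.48 km

Net drop Δ = e − u = e − e ρ_c/ρ_m = e (ρ_m − ρ_c)/ρ_m.
e = Δ ρ_m/(ρ_m − ρ_c) = 0.972 km × 3200/480 = 6.48 km.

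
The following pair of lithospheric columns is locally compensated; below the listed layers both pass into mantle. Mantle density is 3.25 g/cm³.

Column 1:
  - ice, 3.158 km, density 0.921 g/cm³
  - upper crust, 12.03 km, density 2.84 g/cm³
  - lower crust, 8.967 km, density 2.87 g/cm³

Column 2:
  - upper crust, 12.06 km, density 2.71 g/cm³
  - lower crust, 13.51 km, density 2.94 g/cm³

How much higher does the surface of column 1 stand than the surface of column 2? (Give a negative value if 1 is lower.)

For any compensation level in the mantle, the mantle terms cancel and isostasy reduces to e = (Σt_1 − Σt_2) − (Σ(ρt)_1 − Σ(ρt)_2) / ρ_m.
Σt_1 = 24.155 km; Σt_2 = 25.57 km; Σ(ρt)_1 = 62.809008; Σ(ρt)_2 = 72.402 (in km·g/cm³).
e = (24.155 − 25.57) − (62.809008 − 72.402) / 3.25 = 1.54 km.

1.54 km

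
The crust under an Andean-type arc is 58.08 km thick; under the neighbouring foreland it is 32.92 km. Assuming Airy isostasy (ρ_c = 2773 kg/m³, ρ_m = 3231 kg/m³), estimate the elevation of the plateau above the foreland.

3.57 km

Excess crust Δ = 58.08 km − 32.92 km = 25.16 km, split between elevation h and root r with h + r = Δ.
Airy balance ρ_c h = (ρ_m − ρ_c) r gives r = h ρ_c/(ρ_m − ρ_c), so h (1 + ρ_c/(ρ_m − ρ_c)) = Δ, i.e. h = Δ (ρ_m − ρ_c)/ρ_m.
h = 25.16 km × 458/3231 = 3.57 km.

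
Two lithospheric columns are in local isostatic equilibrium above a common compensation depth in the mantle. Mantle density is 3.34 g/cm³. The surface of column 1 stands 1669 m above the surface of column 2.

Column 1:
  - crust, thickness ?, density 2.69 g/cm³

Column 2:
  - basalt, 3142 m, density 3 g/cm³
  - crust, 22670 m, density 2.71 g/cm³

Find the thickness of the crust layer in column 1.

Take the compensation level at the base of the deeper column (depth z_c below the surface of column 1) and equate Σ ρ_i t_i down to z_c; mantle fills any gap and the z_c terms cancel.
Column 1: x×2.69 + (z_c − 0 − x)×3.34
Column 2: 1669×0 + 3142×3 + 22670×2.71 + (z_c − 1669 − 25812)×3.34
The z_c×3.34 term appears on both sides and cancels. Collect the known terms of each column as K = Σ(ρt)_known − 3.34 × (depth of known layers): K_1 = 0 − 3.34×0 = 0; K_2 = 70861.7 − 3.34×(1669 + 25812) = −20924.84.
Balance: K_1 − x×(3.34 − 2.69) = K_2, so x = (K_1 − K_2)/(3.34 − 2.69) = 20924.8/0.65 = 32200 m.

32200 m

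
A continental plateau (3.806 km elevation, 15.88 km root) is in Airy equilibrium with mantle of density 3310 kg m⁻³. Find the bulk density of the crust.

2670 kg m⁻³

ρ_c h = (ρ_m − ρ_c) r → ρ_c (h + r) = ρ_m r → ρ_c = ρ_m r / (h + r).
ρ_c = 3310 × 15.88 km / (3.806 km + 15.88 km) = 2670 kg m⁻³.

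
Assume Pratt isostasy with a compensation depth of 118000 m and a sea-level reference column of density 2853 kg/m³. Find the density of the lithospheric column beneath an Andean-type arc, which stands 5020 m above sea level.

Pratt balance: ρ_ref D = ρ (D + h).
ρ = ρ_ref D/(D + h) = 2853 × 118000 m/(118000 m + 5020 m) = 2740 kg/m³.

2740 kg/m³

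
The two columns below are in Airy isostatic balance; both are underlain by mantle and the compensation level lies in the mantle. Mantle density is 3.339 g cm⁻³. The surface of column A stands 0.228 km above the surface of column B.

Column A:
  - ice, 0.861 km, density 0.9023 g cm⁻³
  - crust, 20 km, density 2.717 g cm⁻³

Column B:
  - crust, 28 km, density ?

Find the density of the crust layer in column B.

Take the compensation level at the base of the deeper column (depth z_c below the surface of column A) and equate Σ ρ_i t_i down to z_c; mantle fills any gap and the z_c terms cancel.
Column A: 0.861×0.9023 + 20×2.717 + (z_c − 20.861)×3.339
Column B: 0.228×0 + 28×ρ + (z_c − 0.228 − 28)×3.339
The z_c×3.339 term appears on both sides and cancels. Collect the known terms of each column as K = Σ(ρt)_known − 3.339 × (depth of known layers): K_A = 55.1168803 − 3.339×20.861 = −14.5379987; K_B = 0 − 3.339×(0.228 + 28) = −94.253292.
Balance: K_A = K_B + 28×ρ, so ρ = (K_A − K_B)/28 = 79.7153/28 = 2.85 g cm⁻³.

2.85 g cm⁻³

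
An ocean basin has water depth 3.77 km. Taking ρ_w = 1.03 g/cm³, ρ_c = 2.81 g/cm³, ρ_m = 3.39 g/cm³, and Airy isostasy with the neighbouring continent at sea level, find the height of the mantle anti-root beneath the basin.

Equating mass per unit area of the two columns: replacing crust with seawater at the top is compensated by replacing crust with mantle at the base: d (ρ_c − ρ_w) = a (ρ_m − ρ_c).
a = d (ρ_c − ρ_w)/(ρ_m − ρ_c) = 3.77 km × 1.78/0.58 = 11.6 km.

11.6 km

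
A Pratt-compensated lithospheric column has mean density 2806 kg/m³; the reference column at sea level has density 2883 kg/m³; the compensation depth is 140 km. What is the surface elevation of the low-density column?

3.84 km

ρ_ref D = ρ (D + h) → h = D (ρ_ref − ρ)/ρ.
h = 140 km × (2883 − 2806)/2806 = 3.84 km.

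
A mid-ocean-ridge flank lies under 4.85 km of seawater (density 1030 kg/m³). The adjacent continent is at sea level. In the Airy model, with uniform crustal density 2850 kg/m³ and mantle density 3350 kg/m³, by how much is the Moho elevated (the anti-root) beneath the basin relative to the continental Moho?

By Archimedes' principle applied to the lithosphere: replacing crust with seawater at the top is compensated by replacing crust with mantle at the base: d (ρ_c − ρ_w) = a (ρ_m − ρ_c).
a = d (ρ_c − ρ_w)/(ρ_m − ρ_c) = 4.85 km × 1820/500 = 17.7 km.

17.7 km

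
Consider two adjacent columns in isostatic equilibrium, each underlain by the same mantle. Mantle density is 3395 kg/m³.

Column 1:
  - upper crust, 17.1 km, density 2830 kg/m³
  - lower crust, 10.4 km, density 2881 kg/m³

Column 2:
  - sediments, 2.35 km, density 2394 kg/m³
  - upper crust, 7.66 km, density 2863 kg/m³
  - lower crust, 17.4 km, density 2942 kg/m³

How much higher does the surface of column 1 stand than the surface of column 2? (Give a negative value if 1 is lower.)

For any compensation level in the mantle, the mantle terms cancel and isostasy reduces to e = (Σt_1 − Σt_2) − (Σ(ρt)_1 − Σ(ρt)_2) / ρ_m.
Σt_1 = 27.5 km; Σt_2 = 27.41 km; Σ(ρt)_1 = 78355.4; Σ(ρt)_2 = 78747.28 (in km·kg/m³).
e = (27.5 − 27.41) − (78355.4 − 78747.28) / 3395 = 0.205 km.

0.205 km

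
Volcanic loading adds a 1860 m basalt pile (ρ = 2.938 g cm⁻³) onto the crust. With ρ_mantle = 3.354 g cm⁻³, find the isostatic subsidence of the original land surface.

Subaerial loading: s = t ρ_load / ρ_m.
s = 1860 m × 2.938/3.354 = 1630 m.

1630 m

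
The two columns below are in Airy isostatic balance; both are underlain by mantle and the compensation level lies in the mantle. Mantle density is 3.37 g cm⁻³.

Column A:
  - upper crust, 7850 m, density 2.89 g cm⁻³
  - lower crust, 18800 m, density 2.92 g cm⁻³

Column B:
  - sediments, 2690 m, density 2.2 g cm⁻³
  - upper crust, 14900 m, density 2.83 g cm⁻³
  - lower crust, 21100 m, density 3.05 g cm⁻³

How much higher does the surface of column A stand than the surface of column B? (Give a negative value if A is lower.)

−1700 m

For any compensation level in the mantle, the mantle terms cancel and isostasy reduces to e = (Σt_A − Σt_B) − (Σ(ρt)_A − Σ(ρt)_B) / ρ_m.
Σt_A = 26650 m; Σt_B = 38690 m; Σ(ρt)_A = 77582.5; Σ(ρt)_B = 112440 (in m·g cm⁻³).
e = (26650 − 38690) − (77582.5 − 112440) / 3.37 = −1700 m.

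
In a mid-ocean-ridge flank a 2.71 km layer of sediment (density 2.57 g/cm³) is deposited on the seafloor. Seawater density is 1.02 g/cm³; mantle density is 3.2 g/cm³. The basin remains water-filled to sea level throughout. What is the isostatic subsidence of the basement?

Submarine loading: the sediment displaces seawater, and the subsidence is in turn flooded, so s (ρ_m − ρ_w) = t (ρ_sed − ρ_w).
s = 2.71 km × (2.57 − 1.02) / (3.2 − 1.02) = 1.93 km.

1.93 km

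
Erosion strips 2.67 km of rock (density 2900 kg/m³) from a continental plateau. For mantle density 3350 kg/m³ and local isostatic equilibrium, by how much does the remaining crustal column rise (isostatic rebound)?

2.31 km

Unloading: uplift u = e ρ_c/ρ_m = 2.67 km × 2900/3350 = 2.31 km.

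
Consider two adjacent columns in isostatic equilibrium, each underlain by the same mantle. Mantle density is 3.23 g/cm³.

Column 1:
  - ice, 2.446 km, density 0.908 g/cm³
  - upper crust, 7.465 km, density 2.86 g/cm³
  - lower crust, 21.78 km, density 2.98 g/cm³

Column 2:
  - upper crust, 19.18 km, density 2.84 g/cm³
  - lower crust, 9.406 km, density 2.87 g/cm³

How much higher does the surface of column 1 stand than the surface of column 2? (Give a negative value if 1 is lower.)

For any compensation level in the mantle, the mantle terms cancel and isostasy reduces to e = (Σt_1 − Σt_2) − (Σ(ρt)_1 − Σ(ρt)_2) / ρ_m.
Σt_1 = 31.691 km; Σt_2 = 28.586 km; Σ(ρt)_1 = 88.475268; Σ(ρt)_2 = 81.46642 (in km·g/cm³).
e = (31.691 − 28.586) − (88.475268 − 81.46642) / 3.23 = 0.935 km.

0.935 km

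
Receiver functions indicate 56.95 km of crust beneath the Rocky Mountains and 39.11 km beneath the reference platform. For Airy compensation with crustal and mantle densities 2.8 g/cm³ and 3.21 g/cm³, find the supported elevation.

2.28 km

Excess crust Δ = 56.95 km − 39.11 km = 17.84 km, split between elevation h and root r with h + r = Δ.
Airy balance ρ_c h = (ρ_m − ρ_c) r gives r = h ρ_c/(ρ_m − ρ_c), so h (1 + ρ_c/(ρ_m − ρ_c)) = Δ, i.e. h = Δ (ρ_m − ρ_c)/ρ_m.
h = 17.84 km × 0.41/3.21 = 2.28 km.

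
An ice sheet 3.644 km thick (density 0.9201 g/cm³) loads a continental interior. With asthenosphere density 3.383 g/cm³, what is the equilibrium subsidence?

Balancing pressure at the compensation depth: the ice load ρ_ice t is balanced by mantle displaced below, ρ_m s.
s = t ρ_ice / ρ_m = 3.644 km × 0.9201/3.383 = 0.991 km.

0.991 km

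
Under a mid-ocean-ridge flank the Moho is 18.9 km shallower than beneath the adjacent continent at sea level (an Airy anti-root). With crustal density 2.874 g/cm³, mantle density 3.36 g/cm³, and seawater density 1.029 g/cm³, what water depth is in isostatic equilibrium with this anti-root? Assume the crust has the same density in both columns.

Replacing a thickness d of crust by seawater at the top must be balanced by replacing crust with mantle at the base: d (ρ_c − ρ_w) = a (ρ_m − ρ_c).
d = a (ρ_m − ρ_c)/(ρ_c − ρ_w) = 18.9 km × 0.486/1.845 = 4.98 km.

4.98 km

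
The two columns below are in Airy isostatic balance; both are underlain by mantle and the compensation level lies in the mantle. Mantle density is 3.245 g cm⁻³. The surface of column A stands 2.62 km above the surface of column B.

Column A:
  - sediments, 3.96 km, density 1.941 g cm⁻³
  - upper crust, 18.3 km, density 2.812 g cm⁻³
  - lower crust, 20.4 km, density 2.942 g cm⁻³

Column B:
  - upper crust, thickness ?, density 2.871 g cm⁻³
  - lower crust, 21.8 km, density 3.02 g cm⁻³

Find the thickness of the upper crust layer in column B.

Take the compensation level at the base of the deeper column (depth z_c below the surface of column A) and equate Σ ρ_i t_i down to z_c; mantle fills any gap and the z_c terms cancel.
Column A: 3.96×1.941 + 18.3×2.812 + 20.4×2.942 + (z_c − 42.66)×3.245
Column B: 2.62×0 + x×2.871 + 21.8×3.02 + (z_c − 2.62 − 21.8 − x)×3.245
The z_c×3.245 term appears on both sides and cancels. Collect the known terms of each column as K = Σ(ρt)_known − 3.245 × (depth of known layers): K_A = 119.16276 − 3.245×42.66 = −19.26894; K_B = 65.836 − 3.245×(2.62 + 21.8) = −13.4069.
Balance: K_A = K_B − x×(3.245 − 2.871), so x = (K_B − K_A)/(3.245 − 2.871) = 5.86204/0.374 = 15.7 km.

15.7 km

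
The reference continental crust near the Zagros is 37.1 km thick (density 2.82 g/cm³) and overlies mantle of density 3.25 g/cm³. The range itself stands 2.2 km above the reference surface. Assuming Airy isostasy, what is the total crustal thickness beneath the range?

Root depth r = h ρ_c / (ρ_m − ρ_c) = 2.2 km × 2.82 / 0.43 = 14.43 km.
Total thickness = T + h + r = 37.1 km + 2.2 km + 14.43 km = 53.7 km.

53.7 km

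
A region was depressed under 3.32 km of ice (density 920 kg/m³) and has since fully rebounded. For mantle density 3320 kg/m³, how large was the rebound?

0.92 km

Removing the load lets mantle flow back in; uplift u satisfies ρ_ice t = ρ_m u.
u = t ρ_ice/ρ_m = 3.32 km × 920/3320 = 0.92 km.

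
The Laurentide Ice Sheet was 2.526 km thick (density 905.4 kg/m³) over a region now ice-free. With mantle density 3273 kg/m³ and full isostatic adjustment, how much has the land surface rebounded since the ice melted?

Removing the load lets mantle flow back in; uplift u satisfies ρ_ice t = ρ_m u.
u = t ρ_ice/ρ_m = 2.526 km × 905.4/3273 = 0.699 km.

0.699 km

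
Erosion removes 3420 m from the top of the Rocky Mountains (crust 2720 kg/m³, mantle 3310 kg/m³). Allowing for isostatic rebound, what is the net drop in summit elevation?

Rebound u = e ρ_c/ρ_m = 3420 m × 2720/3310 = 2810 m.
Net surface drop = e − u = 3420 m − 2810 m = e (ρ_m − ρ_c)/ρ_m = 610 m.

610 m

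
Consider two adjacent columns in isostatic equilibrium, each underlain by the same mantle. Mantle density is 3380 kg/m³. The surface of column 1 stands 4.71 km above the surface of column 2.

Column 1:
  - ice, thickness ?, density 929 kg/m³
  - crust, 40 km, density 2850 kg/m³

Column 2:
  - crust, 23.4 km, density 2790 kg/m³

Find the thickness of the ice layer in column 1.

Take the compensation level at the base of the deeper column (depth z_c below the surface of column 1) and equate Σ ρ_i t_i down to z_c; mantle fills any gap and the z_c terms cancel.
Column 1: x×929 + 40×2850 + (z_c − 40 − x)×3380
Column 2: 4.71×0 + 23.4×2790 + (z_c − 4.71 − 23.4)×3380
The z_c×3380 term appears on both sides and cancels. Collect the known terms of each column as K = Σ(ρt)_known − 3380 × (depth of known layers): K_1 = 114000 − 3380×40 = −21200; K_2 = 65286 − 3380×(4.71 + 23.4) = −29725.8.
Balance: K_1 − x×(3380 − 929) = K_2, so x = (K_1 − K_2)/(3380 − 929) = 8525.8/2451 = 3.48 km.

3.48 km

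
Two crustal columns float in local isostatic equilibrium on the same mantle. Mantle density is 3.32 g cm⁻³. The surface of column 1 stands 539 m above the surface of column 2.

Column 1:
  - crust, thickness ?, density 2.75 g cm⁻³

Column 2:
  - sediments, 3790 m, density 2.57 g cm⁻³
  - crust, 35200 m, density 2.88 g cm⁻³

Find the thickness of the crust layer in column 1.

Take the compensation level at the base of the deeper column (depth z_c below the surface of column 1) and equate Σ ρ_i t_i down to z_c; mantle fills any gap and the z_c terms cancel.
Column 1: x×2.75 + (z_c − 0 − x)×3.32
Column 2: 539×0 + 3790×2.57 + 35200×2.88 + (z_c − 539 − 38990)×3.32
The z_c×3.32 term appears on both sides and cancels. Collect the known terms of each column as K = Σ(ρt)_known − 3.32 × (depth of known layers): K_1 = 0 − 3.32×0 = 0; K_2 = 111116.3 − 3.32×(539 + 38990) = −20119.98.
Balance: K_1 − x×(3.32 − 2.75) = K_2, so x = (K_1 − K_2)/(3.32 − 2.75) = 20120/0.57 = 35300 m.

35300 m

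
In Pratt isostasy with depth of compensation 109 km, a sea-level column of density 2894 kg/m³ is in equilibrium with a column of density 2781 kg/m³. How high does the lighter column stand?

ρ_ref D = ρ (D + h) → h = D (ρ_ref − ρ)/ρ.
h = 109 km × (2894 − 2781)/2781 = 4.43 km.

4.43 km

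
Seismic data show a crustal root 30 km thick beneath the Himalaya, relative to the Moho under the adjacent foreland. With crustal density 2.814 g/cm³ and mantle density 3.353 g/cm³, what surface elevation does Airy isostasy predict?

5.75 km

For local isostatic compensation: ρ_c h = (ρ_m − ρ_c) r.
h = r (ρ_m − ρ_c) / ρ_c = 30 km × (3.353 − 2.814) / 2.814 = 5.75 km.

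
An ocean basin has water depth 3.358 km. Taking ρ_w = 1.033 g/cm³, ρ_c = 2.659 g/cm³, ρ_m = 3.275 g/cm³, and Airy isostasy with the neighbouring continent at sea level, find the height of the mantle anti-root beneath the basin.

By Archimedes' principle applied to the lithosphere: replacing crust with seawater at the top is compensated by replacing crust with mantle at the base: d (ρ_c − ρ_w) = a (ρ_m − ρ_c).
a = d (ρ_c − ρ_w)/(ρ_m − ρ_c) = 3.358 km × 1.626/0.616 = 8.86 km.

8.86 km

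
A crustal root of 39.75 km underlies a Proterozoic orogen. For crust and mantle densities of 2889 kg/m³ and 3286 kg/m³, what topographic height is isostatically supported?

In Airy isostatic equilibrium: ρ_c h = (ρ_m − ρ_c) r.
h = r (ρ_m − ρ_c) / ρ_c = 39.75 km × (3286 − 2889) / 2889 = 5.46 km.

5.46 km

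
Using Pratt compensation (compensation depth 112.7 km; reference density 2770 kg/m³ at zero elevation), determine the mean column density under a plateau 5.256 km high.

2650 kg/m³

Pratt balance: ρ_ref D = ρ (D + h).
ρ = ρ_ref D/(D + h) = 2770 × 112.7 km/(112.7 km + 5.256 km) = 2650 kg/m³.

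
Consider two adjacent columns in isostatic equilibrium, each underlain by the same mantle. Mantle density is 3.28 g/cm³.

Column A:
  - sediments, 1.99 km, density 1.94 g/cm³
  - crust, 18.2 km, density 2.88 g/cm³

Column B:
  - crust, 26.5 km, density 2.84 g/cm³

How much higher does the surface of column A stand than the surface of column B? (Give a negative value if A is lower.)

−0.522 km

For any compensation level in the mantle, the mantle terms cancel and isostasy reduces to e = (Σt_A − Σt_B) − (Σ(ρt)_A − Σ(ρt)_B) / ρ_m.
Σt_A = 20.19 km; Σt_B = 26.5 km; Σ(ρt)_A = 56.2766; Σ(ρt)_B = 75.26 (in km·g/cm³).
e = (20.19 − 26.5) − (56.2766 − 75.26) / 3.28 = −0.522 km.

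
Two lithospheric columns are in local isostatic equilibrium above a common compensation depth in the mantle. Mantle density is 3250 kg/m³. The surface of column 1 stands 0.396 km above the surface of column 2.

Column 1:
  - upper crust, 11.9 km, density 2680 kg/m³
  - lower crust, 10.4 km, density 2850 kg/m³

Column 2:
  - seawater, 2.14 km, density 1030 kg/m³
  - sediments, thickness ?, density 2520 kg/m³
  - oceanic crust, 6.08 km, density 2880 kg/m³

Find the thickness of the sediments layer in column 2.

Take the compensation level at the base of the deeper column (depth z_c below the surface of column 1) and equate Σ ρ_i t_i down to z_c; mantle fills any gap and the z_c terms cancel.
Column 1: 11.9×2680 + 10.4×2850 + (z_c − 22.3)×3250
Column 2: 0.396×0 + 2.14×1030 + x×2520 + 6.08×2880 + (z_c − 0.396 − 8.22 − x)×3250
The z_c×3250 term appears on both sides and cancels. Collect the known terms of each column as K = Σ(ρt)_known − 3250 × (depth of known layers): K_1 = 61532 − 3250×22.3 = −10943; K_2 = 19714.6 − 3250×(0.396 + 8.22) = −8287.4.
Balance: K_1 = K_2 − x×(3250 − 2520), so x = (K_2 − K_1)/(3250 − 2520) = 2655.6/730 = 3.64 km.

3.64 km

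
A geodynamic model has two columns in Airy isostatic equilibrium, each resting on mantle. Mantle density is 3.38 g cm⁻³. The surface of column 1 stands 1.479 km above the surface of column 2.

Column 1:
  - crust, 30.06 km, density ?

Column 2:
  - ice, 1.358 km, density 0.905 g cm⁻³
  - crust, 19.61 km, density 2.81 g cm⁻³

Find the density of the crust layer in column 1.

2.73 g cm⁻³

Take the compensation level at the base of the deeper column (depth z_c below the surface of column 1) and equate Σ ρ_i t_i down to z_c; mantle fills any gap and the z_c terms cancel.
Column 1: 30.06×ρ + (z_c − 30.06)×3.38
Column 2: 1.479×0 + 1.358×0.905 + 19.61×2.81 + (z_c − 1.479 − 20.968)×3.38
The z_c×3.38 term appears on both sides and cancels. Collect the known terms of each column as K = Σ(ρt)_known − 3.38 × (depth of known layers): K_1 = 0 − 3.38×30.06 = −101.6028; K_2 = 56.33309 − 3.38×(1.479 + 20.968) = −19.53777.
Balance: K_1 + 30.06×ρ = K_2, so ρ = (K_2 − K_1)/30.06 = 82.065/30.06 = 2.73 g cm⁻³.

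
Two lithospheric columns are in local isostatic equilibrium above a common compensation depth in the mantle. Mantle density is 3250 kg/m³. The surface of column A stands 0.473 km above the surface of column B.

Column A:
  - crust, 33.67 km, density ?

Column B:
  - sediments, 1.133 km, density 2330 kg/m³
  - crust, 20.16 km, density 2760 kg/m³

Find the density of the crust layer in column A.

Take the compensation level at the base of the deeper column (depth z_c below the surface of column A) and equate Σ ρ_i t_i down to z_c; mantle fills any gap and the z_c terms cancel.
Column A: 33.67×ρ + (z_c − 33.67)×3250
Column B: 0.473×0 + 1.133×2330 + 20.16×2760 + (z_c − 0.473 − 21.293)×3250
The z_c×3250 term appears on both sides and cancels. Collect the known terms of each column as K = Σ(ρt)_known − 3250 × (depth of known layers): K_A = 0 − 3250×33.67 = −109427.5; K_B = 58281.49 − 3250×(0.473 + 21.293) = −12458.01.
Balance: K_A + 33.67×ρ = K_B, so ρ = (K_B − K_A)/33.67 = 96969.5/33.67 = 2880 kg/m³.

2880 kg/m³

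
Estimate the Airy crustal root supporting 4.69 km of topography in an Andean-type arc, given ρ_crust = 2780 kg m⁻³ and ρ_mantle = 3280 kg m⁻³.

For local isostatic compensation: the weight of the topography is balanced by the buoyancy of the root, ρ_c h = (ρ_m − ρ_c) r.
r = h · ρ_c / (ρ_m − ρ_c) = 4.69 km × 2780 / (3280 − 2780) = 26.1 km.

26.1 km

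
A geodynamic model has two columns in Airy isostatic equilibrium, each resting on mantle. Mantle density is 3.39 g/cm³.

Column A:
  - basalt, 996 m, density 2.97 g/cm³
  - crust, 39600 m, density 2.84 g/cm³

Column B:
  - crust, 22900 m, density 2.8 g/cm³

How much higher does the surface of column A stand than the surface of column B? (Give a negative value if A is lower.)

2560 m

For any compensation level in the mantle, the mantle terms cancel and isostasy reduces to e = (Σt_A − Σt_B) − (Σ(ρt)_A − Σ(ρt)_B) / ρ_m.
Σt_A = 40596 m; Σt_B = 22900 m; Σ(ρt)_A = 115422.12; Σ(ρt)_B = 64120 (in m·g/cm³).
e = (40596 − 22900) − (115422.12 − 64120) / 3.39 = 2560 m.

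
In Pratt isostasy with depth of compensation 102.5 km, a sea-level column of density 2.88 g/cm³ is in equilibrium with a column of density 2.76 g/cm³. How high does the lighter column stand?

ρ_ref D = ρ (D + h) → h = D (ρ_ref − ρ)/ρ.
h = 102.5 km × (2.88 − 2.76)/2.76 = 4.46 km.

4.46 km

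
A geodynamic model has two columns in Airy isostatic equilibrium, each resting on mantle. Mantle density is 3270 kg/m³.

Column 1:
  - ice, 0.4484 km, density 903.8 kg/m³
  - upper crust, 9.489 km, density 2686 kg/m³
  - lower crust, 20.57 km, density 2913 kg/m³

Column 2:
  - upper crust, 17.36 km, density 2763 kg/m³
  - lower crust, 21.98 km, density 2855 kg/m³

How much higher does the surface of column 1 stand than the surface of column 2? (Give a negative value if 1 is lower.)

For any compensation level in the mantle, the mantle terms cancel and isostasy reduces to e = (Σt_1 − Σt_2) − (Σ(ρt)_1 − Σ(ρt)_2) / ρ_m.
Σt_1 = 30.5074 km; Σt_2 = 39.34 km; Σ(ρt)_1 = 85813.1279; Σ(ρt)_2 = 110718.58 (in km·kg/m³).
e = (30.5074 − 39.34) − (85813.1279 − 110718.58) / 3270 = −1.22 km.

−1.22 km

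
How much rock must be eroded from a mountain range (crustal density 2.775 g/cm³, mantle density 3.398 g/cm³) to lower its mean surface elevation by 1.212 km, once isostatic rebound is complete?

6.61 km

Net drop Δ = e − u = e − e ρ_c/ρ_m = e (ρ_m − ρ_c)/ρ_m.
e = Δ ρ_m/(ρ_m − ρ_c) = 1.212 km × 3.398/0.623 = 6.61 km.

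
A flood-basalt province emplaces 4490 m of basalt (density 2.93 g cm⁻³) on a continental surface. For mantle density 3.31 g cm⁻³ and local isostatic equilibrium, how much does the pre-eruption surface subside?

3970 m

Subaerial loading: s = t ρ_load / ρ_m.
s = 4490 m × 2.93/3.31 = 3970 m.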